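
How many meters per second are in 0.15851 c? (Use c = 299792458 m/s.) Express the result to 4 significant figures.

4.752 × 10^7 m/s

1 c = 2.99792 × 10^8 meters per second.
Thus 0.15851 × 2.99792 × 10^8 ≈ 4.752 × 10^7 m/s.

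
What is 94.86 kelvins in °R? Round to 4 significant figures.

170.7 degrees Rankine

°R = K × 9/5.
Applying the formula gives 170.7 °R.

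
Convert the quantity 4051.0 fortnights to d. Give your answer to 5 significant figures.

1 fortnight = 14.0000 d.
Then 4051.0 × 14.0000 ≈ 56714 d.

56714 d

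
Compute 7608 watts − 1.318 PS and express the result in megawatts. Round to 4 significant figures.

7608 W = 0.00760800 MW and 1.318 PS = 0.000969387 MW.
0.00760800 − 0.000969387 ≈ 0.006639 MW.

0.006639 MW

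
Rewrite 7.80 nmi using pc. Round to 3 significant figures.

1 nmi = 6.00192e-14 parsecs.
Then 7.80 × 6.00192e-14 ≈ 4.68e-13 pc.

4.68e-13 parsecs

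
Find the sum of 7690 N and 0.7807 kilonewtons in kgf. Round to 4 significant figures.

7690 N = 784.162 kgf and 0.7807 kN = 79.6092 kgf.
784.162 + 79.6092 ≈ 863.8 kgf.

863.8 kgf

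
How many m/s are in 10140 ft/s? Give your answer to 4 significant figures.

3091 m/s

1 foot per second = 0.304800 meters per second.
So 10140 × 0.304800 ≈ 3091 m/s.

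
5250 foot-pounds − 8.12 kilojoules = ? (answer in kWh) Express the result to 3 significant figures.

5250 ft·lbf = 0.00197723 kWh and 8.12 kJ = 0.00225556 kWh.
0.00197723 − 0.00225556 ≈ -0.000278 kWh.

-0.000278 kWh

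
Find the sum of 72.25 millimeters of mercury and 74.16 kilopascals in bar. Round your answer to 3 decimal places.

0.838 bar

72.25 mmHg = 0.0963254 bar and 74.16 kPa = 0.741600 bar.
0.0963254 + 0.741600 ≈ 0.838 bar.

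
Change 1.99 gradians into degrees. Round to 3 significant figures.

1.79 °

1 gradian = 0.900000 °.
Thus 1.99 × 0.900000 ≈ 1.79 °.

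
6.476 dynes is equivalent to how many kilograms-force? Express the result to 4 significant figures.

6.604 × 10^-6 kgf

1 dyne = 1.01972 × 10^-6 kgf.
So 6.476 × 1.01972 × 10^-6 ≈ 6.604 × 10^-6 kgf.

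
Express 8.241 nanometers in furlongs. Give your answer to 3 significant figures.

1 nm = 4.97097 × 10^-12 furlongs.
8.241 × 4.97097 × 10^-12 ≈ 4.10 × 10^-11 furlong.

4.10 × 10^-11 furlong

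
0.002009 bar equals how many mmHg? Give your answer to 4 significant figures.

1 bar = 750.062 mmHg.
So 0.002009 × 750.062 ≈ 1.507 mmHg.

1.507 mmHg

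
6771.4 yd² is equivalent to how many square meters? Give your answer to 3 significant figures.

5660 square meters

1 square yard = 0.836127 m².
Thus 6771.4 × 0.836127 ≈ 5660 m².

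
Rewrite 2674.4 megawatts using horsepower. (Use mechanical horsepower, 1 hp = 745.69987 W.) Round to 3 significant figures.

1 megawatt = 1341.02 hp.
Thus 2674.4 × 1341.02 ≈ 3.59 × 10^6 hp.

3.59 × 10^6 hp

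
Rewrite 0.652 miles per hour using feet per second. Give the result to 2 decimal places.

1 mph = 1.46667 feet per second.
0.652 × 1.46667 ≈ 0.96 ft/s.

0.96 ft/s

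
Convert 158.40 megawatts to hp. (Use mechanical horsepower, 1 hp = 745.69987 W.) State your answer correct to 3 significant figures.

212000 hp

1 MW = 1341.02 hp.
Thus 158.40 × 1341.02 ≈ 212000 hp.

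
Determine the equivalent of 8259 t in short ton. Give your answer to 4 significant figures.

1 t = 1.10231 short tons.
8259 × 1.10231 ≈ 9104 short ton.

9104 short ton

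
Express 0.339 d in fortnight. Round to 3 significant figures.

1 d = 0.0714286 fortnights.
So 0.339 × 0.0714286 ≈ 0.0242 fortnight.

0.0242 fortnight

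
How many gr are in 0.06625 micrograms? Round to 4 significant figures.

1.022 × 10^-6 grains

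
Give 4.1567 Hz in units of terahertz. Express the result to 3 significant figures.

4.16 × 10^-12 THz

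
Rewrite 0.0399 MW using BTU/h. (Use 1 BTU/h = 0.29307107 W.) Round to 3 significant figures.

136000 BTU/h

1 megawatt = 3.41214 × 10^6 BTU/h.
Thus 0.0399 × 3.41214 × 10^6 ≈ 136000 BTU/h.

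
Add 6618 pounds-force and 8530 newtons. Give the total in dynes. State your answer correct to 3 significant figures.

3.80 × 10^9 dyn

6618 lbf = 2.94383 × 10^9 dyn and 8530 N = 8.53000 × 10^8 dyn.
2.94383 × 10^9 + 8.53000 × 10^8 ≈ 3.80 × 10^9 dyn.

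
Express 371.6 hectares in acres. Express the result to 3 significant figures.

918 acre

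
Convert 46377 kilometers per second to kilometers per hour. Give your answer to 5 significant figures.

1 kilometer per second = 3600.00 km/h.
Then 46377 × 3600.00 ≈ 1.6696e+8 km/h.

1.6696e+8 km/h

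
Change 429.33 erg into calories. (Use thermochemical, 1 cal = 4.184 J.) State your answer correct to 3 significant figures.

1.03e-5 calories

1 erg = 2.39006e-8 cal.
So 429.33 × 2.39006e-8 ≈ 1.03e-5 cal.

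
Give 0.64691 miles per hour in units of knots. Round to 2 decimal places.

1 mph = 0.868976 knots.
Thus 0.64691 × 0.868976 ≈ 0.56 kn.

0.56 kn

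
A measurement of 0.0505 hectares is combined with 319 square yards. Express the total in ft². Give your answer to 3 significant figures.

0.0505 ha = 5435.77 ft² and 319 yd² = 2871.00 ft².
5435.77 + 2871.00 ≈ 8310 ft².

8310 ft²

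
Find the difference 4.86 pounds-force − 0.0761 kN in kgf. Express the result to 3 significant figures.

4.86 lbf = 2.20446 kgf and 0.0761 kN = 7.76004 kgf.
2.20446 − 7.76004 ≈ -5.56 kgf.

-5.56 kgf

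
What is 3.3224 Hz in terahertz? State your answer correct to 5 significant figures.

3.3224e-12 terahertz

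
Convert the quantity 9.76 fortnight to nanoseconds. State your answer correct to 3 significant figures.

1.18e+16 nanoseconds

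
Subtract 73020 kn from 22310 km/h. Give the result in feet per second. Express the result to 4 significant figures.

-102900 ft/s

22310 km/h = 20332.1 ft/s and 73020 kn = 123244 ft/s.
20332.1 − 123244 ≈ -102900 ft/s.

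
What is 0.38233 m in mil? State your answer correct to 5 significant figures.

15052 mil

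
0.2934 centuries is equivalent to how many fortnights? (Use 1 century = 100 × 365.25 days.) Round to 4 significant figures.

1 century = 2608.93 fortnight.
Thus 0.2934 × 2608.93 ≈ 765.5 fortnight.

765.5 fortnights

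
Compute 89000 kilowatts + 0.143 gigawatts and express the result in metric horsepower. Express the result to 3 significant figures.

315000 PS

89000 kW = 121006 PS and 0.143 GW = 194426 PS.
121006 + 194426 ≈ 315000 PS.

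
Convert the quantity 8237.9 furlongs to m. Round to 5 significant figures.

1.6572e+6 m

1 furlong = 201.168 m.
Thus 8237.9 × 201.168 ≈ 1.6572e+6 m.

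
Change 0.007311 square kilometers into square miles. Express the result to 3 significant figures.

0.00282 square miles

1 km² = 0.386102 square miles.
So 0.007311 × 0.386102 ≈ 0.00282 mi².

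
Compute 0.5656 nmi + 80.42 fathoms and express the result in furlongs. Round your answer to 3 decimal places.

5.938 furlong

0.5656 nmi = 5.20705 furlong and 80.42 fathom = 0.731091 furlong.
5.20705 + 0.731091 ≈ 5.938 furlong.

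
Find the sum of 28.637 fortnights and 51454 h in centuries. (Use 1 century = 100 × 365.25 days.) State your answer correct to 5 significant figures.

0.069674 century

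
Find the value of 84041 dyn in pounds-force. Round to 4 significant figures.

0.1889 pounds-force

1 dyne = 2.24809e-6 pounds-force.
Then 84041 × 2.24809e-6 ≈ 0.1889 lbf.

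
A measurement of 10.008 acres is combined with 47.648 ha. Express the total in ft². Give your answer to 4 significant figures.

10.008 acre = 435948 ft² and 47.648 ha = 5.12879e+6 ft².
435948 + 5.12879e+6 ≈ 5.565e+6 ft².

5.565e+6 square feet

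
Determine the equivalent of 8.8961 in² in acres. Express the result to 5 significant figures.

1 square inch = 1.59423e-7 acres.
Then 8.8961 × 1.59423e-7 ≈ 1.4182e-6 acre.

1.4182e-6 acre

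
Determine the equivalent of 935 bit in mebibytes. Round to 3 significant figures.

1 bit = 1.19209e-7 MiB.
Then 935 × 1.19209e-7 ≈ 0.000111 MiB.

0.000111 MiB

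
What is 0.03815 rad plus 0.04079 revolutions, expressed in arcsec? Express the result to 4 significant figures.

0.03815 rad = 7869.00 arcsec and 0.04079 rev = 52863.8 arcsec.
7869.00 + 52863.8 ≈ 60730 arcsec.

60730 arcseconds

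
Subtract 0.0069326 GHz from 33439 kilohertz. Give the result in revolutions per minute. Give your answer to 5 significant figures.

1.5904e+9 rpm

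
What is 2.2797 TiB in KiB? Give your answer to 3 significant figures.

2.45 × 10^9 KiB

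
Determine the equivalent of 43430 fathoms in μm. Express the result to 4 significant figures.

7.942 × 10^10 micrometers

1 fathom = 1.82880 × 10^6 micrometers.
So 43430 × 1.82880 × 10^6 ≈ 7.942 × 10^10 μm.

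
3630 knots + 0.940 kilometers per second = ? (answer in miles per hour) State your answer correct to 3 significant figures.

3630 kn = 4177.33 mph and 0.940 km/s = 2102.72 mph.
4177.33 + 2102.72 ≈ 6280 mph.

6280 miles per hour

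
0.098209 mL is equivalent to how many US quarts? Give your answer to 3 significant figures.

1 milliliter = 0.00105669 US quarts.
Thus 0.098209 × 0.00105669 ≈ 0.000104 US qt.

0.000104 US quarts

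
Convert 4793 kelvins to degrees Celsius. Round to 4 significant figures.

4520 °C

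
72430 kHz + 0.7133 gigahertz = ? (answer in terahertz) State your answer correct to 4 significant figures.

72430 kHz = 7.24300 × 10^-5 THz and 0.7133 GHz = 0.000713300 THz.
7.24300 × 10^-5 + 0.000713300 ≈ 0.0007857 THz.

0.0007857 terahertz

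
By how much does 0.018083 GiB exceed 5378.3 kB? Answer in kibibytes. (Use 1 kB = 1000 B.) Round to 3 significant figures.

0.018083 GiB = 18961.4 KiB and 5378.3 kB = 5252.25 KiB.
18961.4 − 5252.25 ≈ 13700 KiB.

13700 KiB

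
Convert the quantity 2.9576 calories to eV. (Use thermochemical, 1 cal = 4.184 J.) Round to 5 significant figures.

1 calorie = 2.61145e+19 eV.
Then 2.9576 × 2.61145e+19 ≈ 7.7236e+19 eV.

7.7236e+19 eV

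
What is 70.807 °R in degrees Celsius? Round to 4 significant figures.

-233.8 °C

°R = (°C + 273.15) × 9/5.
Applying the formula gives -233.8 °C.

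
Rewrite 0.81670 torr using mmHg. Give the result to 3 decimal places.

1 torr = 1.00000 mmHg.
Thus 0.81670 × 1.00000 ≈ 0.817 mmHg.

0.817 mmHg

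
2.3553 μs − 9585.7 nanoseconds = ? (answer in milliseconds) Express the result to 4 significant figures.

2.3553 μs = 0.00235530 ms and 9585.7 ns = 0.00958570 ms.
0.00235530 − 0.00958570 ≈ -0.007230 ms.

-0.007230 milliseconds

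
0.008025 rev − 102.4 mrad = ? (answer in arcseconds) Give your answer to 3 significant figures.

0.008025 rev = 10400.4 arcsec and 102.4 mrad = 21121.5 arcsec.
10400.4 − 21121.5 ≈ -10700 arcsec.

-10700 arcseconds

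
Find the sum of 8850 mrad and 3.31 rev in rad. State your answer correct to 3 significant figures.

29.6 radians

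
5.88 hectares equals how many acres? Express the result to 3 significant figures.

14.5 acre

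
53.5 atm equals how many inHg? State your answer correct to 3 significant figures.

1 atmosphere = 29.9213 inches of mercury.
Thus 53.5 × 29.9213 ≈ 1600 inHg.

1600 inHg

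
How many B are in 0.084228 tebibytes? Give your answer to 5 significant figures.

9.2610 × 10^10 bytes

1 TiB = 1.09951 × 10^12 B.
Then 0.084228 × 1.09951 × 10^12 ≈ 9.2610 × 10^10 B.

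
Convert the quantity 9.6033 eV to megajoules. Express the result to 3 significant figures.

1.54e-24 megajoules

1 electronvolt = 1.60218e-25 MJ.
9.6033 × 1.60218e-25 ≈ 1.54e-24 MJ.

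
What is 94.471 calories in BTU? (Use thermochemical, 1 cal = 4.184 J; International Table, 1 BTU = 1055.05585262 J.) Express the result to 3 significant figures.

0.375 British thermal units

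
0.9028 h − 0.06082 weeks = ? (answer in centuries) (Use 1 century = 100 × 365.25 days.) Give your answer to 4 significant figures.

0.9028 h = 1.02989 × 10^-6 century and 0.06082 wk = 1.16561 × 10^-5 century.
1.02989 × 10^-6 − 1.16561 × 10^-5 ≈ -1.063 × 10^-5 century.

-1.063 × 10^-5 century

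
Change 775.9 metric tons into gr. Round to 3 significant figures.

1.20 × 10^10 grains

1 metric ton = 1.54324 × 10^7 grains.
Thus 775.9 × 1.54324 × 10^7 ≈ 1.20 × 10^10 gr.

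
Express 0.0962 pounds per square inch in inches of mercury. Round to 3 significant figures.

0.196 inHg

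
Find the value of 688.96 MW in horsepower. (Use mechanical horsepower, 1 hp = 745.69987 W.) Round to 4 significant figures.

923900 hp

1 megawatt = 1341.02 hp.
Thus 688.96 × 1341.02 ≈ 923900 hp.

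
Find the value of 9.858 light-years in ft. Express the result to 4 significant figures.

1 ly = 3.10391e+16 feet.
Then 9.858 × 3.10391e+16 ≈ 3.060e+17 ft.

3.060e+17 ft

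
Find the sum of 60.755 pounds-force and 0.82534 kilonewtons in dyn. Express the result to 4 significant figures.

1.096e+8 dyn

60.755 lbf = 2.70252e+7 dyn and 0.82534 kN = 8.25340e+7 dyn.
2.70252e+7 + 8.25340e+7 ≈ 1.096e+8 dyn.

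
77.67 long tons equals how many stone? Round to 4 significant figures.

12430 st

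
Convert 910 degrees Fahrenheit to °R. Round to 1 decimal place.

1369.7 °R

°R = °F + 459.67.
Applying the formula gives 1369.7 °R.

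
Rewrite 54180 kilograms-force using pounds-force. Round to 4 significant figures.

1 kilogram-force = 2.20462 lbf.
54180 × 2.20462 ≈ 119400 lbf.

119400 lbf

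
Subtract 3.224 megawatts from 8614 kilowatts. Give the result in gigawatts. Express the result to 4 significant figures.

0.005390 gigawatts

8614 kW = 0.00861400 GW and 3.224 MW = 0.00322400 GW.
0.00861400 − 0.00322400 ≈ 0.005390 GW.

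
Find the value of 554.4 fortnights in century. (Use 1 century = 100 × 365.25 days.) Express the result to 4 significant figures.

0.2125 century

1 fortnight = 0.000383299 centuries.
554.4 × 0.000383299 ≈ 0.2125 century.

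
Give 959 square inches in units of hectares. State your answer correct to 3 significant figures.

1 square inch = 6.45160 × 10^-8 ha.
Then 959 × 6.45160 × 10^-8 ≈ 6.19 × 10^-5 ha.

6.19 × 10^-5 hectares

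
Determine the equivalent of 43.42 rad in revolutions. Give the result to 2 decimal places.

1 rad = 0.159155 revolutions.
43.42 × 0.159155 ≈ 6.91 rev.

6.91 revolutions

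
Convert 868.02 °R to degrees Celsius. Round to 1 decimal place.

°R = (°C + 273.15) × 9/5.
Applying the formula gives 209.1 °C.

209.1 degrees Celsius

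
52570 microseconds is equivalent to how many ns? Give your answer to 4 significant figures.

5.257e+7 ns

1 μs = 1000.00 nanoseconds.
So 52570 × 1000.00 ≈ 5.257e+7 ns.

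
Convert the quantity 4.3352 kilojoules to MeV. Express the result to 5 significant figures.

1 kilojoule = 6.24151e+15 megaelectronvolts.
So 4.3352 × 6.24151e+15 ≈ 2.7058e+16 MeV.

2.7058e+16 megaelectronvolts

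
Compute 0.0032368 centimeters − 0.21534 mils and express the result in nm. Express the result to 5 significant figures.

26898 nanometers

0.0032368 cm = 32368.0 nm and 0.21534 mil = 5469.64 nm.
32368.0 − 5469.64 ≈ 26898 nm.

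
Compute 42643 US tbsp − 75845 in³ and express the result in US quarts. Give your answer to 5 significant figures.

-647.04 US qt

42643 US tbsp = 666.2969 US qt and 75845 in³ = 1313.333 US qt.
666.2969 − 1313.333 ≈ -647.04 US qt.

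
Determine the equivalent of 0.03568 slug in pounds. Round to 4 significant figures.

1 slug = 32.1740 pounds.
Then 0.03568 × 32.1740 ≈ 1.148 lb.

1.148 pounds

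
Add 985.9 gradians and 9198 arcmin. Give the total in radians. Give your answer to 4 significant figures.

18.16 rad

985.9 grad = 15.4865 rad and 9198 arcmin = 2.67559 rad.
15.4865 + 2.67559 ≈ 18.16 rad.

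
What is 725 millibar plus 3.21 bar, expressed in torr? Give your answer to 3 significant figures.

725 mbar = 543.795 torr and 3.21 bar = 2407.70 torr.
543.795 + 2407.70 ≈ 2950 torr.

2950 torr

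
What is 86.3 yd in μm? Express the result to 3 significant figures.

7.89e+7 micrometers

1 yd = 914400 μm.
86.3 × 914400 ≈ 7.89e+7 μm.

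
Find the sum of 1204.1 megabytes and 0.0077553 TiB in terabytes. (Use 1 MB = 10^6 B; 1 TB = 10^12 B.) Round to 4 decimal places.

0.0097 TB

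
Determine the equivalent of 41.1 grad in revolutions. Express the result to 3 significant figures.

0.103 revolutions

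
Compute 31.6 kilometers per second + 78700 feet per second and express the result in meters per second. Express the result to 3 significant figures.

31.6 km/s = 31600.0 m/s and 78700 ft/s = 23987.8 m/s.
31600.0 + 23987.8 ≈ 55600 m/s.

55600 meters per second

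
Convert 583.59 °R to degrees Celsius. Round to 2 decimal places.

°R = (°C + 273.15) × 9/5.
Applying the formula gives 51.07 °C.

51.07 °C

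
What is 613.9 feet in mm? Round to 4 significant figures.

187100 mm

1 ft = 304.800 mm.
Then 613.9 × 304.800 ≈ 187100 mm.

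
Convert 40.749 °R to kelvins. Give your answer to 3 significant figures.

22.6 kelvins

°R = K × 9/5.
Applying the formula gives 22.6 K.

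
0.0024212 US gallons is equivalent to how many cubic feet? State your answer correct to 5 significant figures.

0.00032367 ft³

1 US gallon = 0.133681 cubic feet.
Then 0.0024212 × 0.133681 ≈ 0.00032367 ft³.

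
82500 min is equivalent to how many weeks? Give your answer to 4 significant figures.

8.185 weeks

1 min = 9.92063 × 10^-5 wk.
So 82500 × 9.92063 × 10^-5 ≈ 8.185 wk.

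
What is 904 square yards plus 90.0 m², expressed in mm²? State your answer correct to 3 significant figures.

904 yd² = 7.55859e+8 mm² and 90.0 m² = 9.00000e+7 mm².
7.55859e+8 + 9.00000e+7 ≈ 8.46e+8 mm².

8.46e+8 mm²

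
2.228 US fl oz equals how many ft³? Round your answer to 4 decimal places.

1 US fluid ounce = 0.00104438 ft³.
Then 2.228 × 0.00104438 ≈ 0.0023 ft³.

0.0023 cubic feet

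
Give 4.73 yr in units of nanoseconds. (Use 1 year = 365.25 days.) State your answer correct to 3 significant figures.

1.49 × 10^17 ns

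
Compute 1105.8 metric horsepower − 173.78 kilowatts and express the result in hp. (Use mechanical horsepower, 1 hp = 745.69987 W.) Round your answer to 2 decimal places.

857.63 hp

1105.8 PS = 1090.67 hp and 173.78 kW = 233.043 hp.
1090.67 − 233.043 ≈ 857.63 hp.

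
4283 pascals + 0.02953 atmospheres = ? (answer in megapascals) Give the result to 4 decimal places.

4283 Pa = 0.00428300 MPa and 0.02953 atm = 0.00299213 MPa.
0.00428300 + 0.00299213 ≈ 0.0073 MPa.

0.0073 MPa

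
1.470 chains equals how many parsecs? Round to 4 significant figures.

9.584 × 10^-16 parsecs

1 chain = 6.51941 × 10^-16 pc.
So 1.470 × 6.51941 × 10^-16 ≈ 9.584 × 10^-16 pc.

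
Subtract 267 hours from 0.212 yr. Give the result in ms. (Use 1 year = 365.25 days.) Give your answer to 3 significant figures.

0.212 yr = 6.69021 × 10^9 ms and 267 h = 9.61200 × 10^8 ms.
6.69021 × 10^9 − 9.61200 × 10^8 ≈ 5.73 × 10^9 ms.

5.73 × 10^9 ms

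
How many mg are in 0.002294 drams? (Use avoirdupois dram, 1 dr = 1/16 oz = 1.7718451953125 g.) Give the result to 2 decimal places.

4.06 mg

1 dr = 1771.85 milligrams.
Then 0.002294 × 1771.85 ≈ 4.06 mg.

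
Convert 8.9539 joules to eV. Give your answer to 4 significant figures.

5.589 × 10^19 eV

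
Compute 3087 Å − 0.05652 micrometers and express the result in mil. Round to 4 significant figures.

3087 Å = 0.0121535 mil and 0.05652 μm = 0.00222520 mil.
0.0121535 − 0.00222520 ≈ 0.009928 mil.

0.009928 mil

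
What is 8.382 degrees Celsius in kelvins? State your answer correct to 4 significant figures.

281.5 K

K = °C + 273.15.
Applying the formula gives 281.5 K.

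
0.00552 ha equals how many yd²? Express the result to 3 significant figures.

1 ha = 11959.9 yd².
Thus 0.00552 × 11959.9 ≈ 66.0 yd².

66.0 yd²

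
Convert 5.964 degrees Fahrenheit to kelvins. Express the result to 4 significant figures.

258.7 kelvins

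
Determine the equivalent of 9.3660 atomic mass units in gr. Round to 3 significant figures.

1 atomic mass unit = 2.56260 × 10^-23 gr.
So 9.3660 × 2.56260 × 10^-23 ≈ 2.40 × 10^-22 gr.

2.40 × 10^-22 grains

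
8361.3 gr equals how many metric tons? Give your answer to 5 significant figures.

0.00054180 metric tons

1 gr = 6.47989 × 10^-8 t.
Then 8361.3 × 6.47989 × 10^-8 ≈ 0.00054180 t.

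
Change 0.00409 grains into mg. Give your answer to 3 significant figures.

0.265 mg

1 gr = 64.7989 mg.
So 0.00409 × 64.7989 ≈ 0.265 mg.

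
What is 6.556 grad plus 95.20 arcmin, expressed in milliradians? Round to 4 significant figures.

130.7 mrad

6.556 grad = 102.981 mrad and 95.20 arcmin = 27.6926 mrad.
102.981 + 27.6926 ≈ 130.7 mrad.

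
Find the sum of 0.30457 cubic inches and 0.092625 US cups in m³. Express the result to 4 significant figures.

0.30457 in³ = 4.991008e-6 m³ and 0.092625 US cup = 2.191399e-5 m³.
4.991008e-6 + 2.191399e-5 ≈ 2.690e-5 m³.

2.690e-5 cubic meters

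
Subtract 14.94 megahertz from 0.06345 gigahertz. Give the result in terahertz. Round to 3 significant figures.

0.06345 GHz = 6.34500 × 10^-5 THz and 14.94 MHz = 1.49400 × 10^-5 THz.
6.34500 × 10^-5 − 1.49400 × 10^-5 ≈ 4.85 × 10^-5 THz.

4.85 × 10^-5 terahertz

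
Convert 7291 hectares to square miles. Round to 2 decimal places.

28.15 square miles

1 hectare = 0.00386102 mi².
Thus 7291 × 0.00386102 ≈ 28.15 mi².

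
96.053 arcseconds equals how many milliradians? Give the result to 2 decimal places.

1 arcsec = 0.00484814 mrad.
So 96.053 × 0.00484814 ≈ 0.47 mrad.

0.47 mrad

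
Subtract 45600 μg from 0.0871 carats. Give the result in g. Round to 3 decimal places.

-0.028 g

0.0871 ct = 0.0174200 g and 45600 μg = 0.0456000 g.
0.0174200 − 0.0456000 ≈ -0.028 g.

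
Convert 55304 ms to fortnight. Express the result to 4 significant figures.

4.572 × 10^-5 fortnights

1 millisecond = 8.26720 × 10^-10 fortnight.
55304 × 8.26720 × 10^-10 ≈ 4.572 × 10^-5 fortnight.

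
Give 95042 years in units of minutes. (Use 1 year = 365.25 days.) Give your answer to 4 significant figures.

1 year = 525960 min.
95042 × 525960 ≈ 4.999e+10 min.

4.999e+10 minutes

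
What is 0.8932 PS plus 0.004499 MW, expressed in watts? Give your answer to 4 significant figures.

5156 W

0.8932 PS = 656.947 W and 0.004499 MW = 4499.00 W.
656.947 + 4499.00 ≈ 5156 W.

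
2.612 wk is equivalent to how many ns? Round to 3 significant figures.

1 week = 6.04800e+14 nanoseconds.
2.612 × 6.04800e+14 ≈ 1.58e+15 ns.

1.58e+15 nanoseconds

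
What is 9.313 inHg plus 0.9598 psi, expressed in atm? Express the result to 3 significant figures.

0.377 atmospheres

9.313 inHg = 0.311250 atm and 0.9598 psi = 0.0653105 atm.
0.311250 + 0.0653105 ≈ 0.377 atm.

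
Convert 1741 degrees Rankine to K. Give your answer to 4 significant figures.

967.2 kelvins

°R = K × 9/5.
Applying the formula gives 967.2 K.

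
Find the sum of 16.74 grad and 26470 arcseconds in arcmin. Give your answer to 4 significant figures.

1345 arcmin

16.74 grad = 903.960 arcmin and 26470 arcsec = 441.167 arcmin.
903.960 + 441.167 ≈ 1345 arcmin.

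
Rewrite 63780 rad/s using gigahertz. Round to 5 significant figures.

1.0151e-5 gigahertz

1 radian per second = 1.59155e-10 gigahertz.
So 63780 × 1.59155e-10 ≈ 1.0151e-5 GHz.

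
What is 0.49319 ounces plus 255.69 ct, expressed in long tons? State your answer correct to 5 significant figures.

6.4091 × 10^-5 long tons

0.49319 oz = 1.37609 × 10^-5 long ton and 255.69 ct = 5.03304 × 10^-5 long ton.
1.37609 × 10^-5 + 5.03304 × 10^-5 ≈ 6.4091 × 10^-5 long ton.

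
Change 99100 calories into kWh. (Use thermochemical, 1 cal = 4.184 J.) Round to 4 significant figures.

0.1152 kilowatt-hours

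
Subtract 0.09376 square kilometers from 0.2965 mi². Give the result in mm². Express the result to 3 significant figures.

6.74e+11 square millimeters

0.2965 mi² = 7.67931e+11 mm² and 0.09376 km² = 9.37600e+10 mm².
7.67931e+11 − 9.37600e+10 ≈ 6.74e+11 mm².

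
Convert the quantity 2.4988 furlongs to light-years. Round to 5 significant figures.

1 furlong = 2.12635e-14 light-years.
Then 2.4988 × 2.12635e-14 ≈ 5.3133e-14 ly.

5.3133e-14 light-years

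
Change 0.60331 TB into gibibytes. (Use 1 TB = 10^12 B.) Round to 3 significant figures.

562 gibibytes

1 terabyte = 931.323 GiB.
Then 0.60331 × 931.323 ≈ 562 GiB.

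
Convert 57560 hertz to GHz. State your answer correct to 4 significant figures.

1 Hz = 1.00000 × 10^-9 gigahertz.
Thus 57560 × 1.00000 × 10^-9 ≈ 5.756 × 10^-5 GHz.

5.756 × 10^-5 GHz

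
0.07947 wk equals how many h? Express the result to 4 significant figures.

13.35 hours

1 wk = 168.000 h.
0.07947 × 168.000 ≈ 13.35 h.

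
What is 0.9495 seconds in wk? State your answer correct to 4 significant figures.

1 s = 1.65344e-6 wk.
So 0.9495 × 1.65344e-6 ≈ 1.570e-6 wk.

1.570e-6 wk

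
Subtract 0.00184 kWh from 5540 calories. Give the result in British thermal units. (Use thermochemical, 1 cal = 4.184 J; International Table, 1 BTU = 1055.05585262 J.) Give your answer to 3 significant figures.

5540 cal = 21.9698 BTU and 0.00184 kWh = 6.27834 BTU.
21.9698 − 6.27834 ≈ 15.7 BTU.

15.7 British thermal units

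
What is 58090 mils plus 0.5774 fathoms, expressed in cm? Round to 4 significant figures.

58090 mil = 147.549 cm and 0.5774 fathom = 105.595 cm.
147.549 + 105.595 ≈ 253.1 cm.

253.1 cm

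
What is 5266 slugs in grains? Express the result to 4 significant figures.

1.186e+9 grains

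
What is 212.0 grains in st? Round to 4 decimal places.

0.0022 stone

1 grain = 1.02041e-5 stone.
212.0 × 1.02041e-5 ≈ 0.0022 st.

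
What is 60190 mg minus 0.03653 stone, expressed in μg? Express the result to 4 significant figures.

60190 mg = 6.01900e+7 μg and 0.03653 st = 2.31976e+8 μg.
6.01900e+7 − 2.31976e+8 ≈ -1.718e+8 μg.

-1.718e+8 micrograms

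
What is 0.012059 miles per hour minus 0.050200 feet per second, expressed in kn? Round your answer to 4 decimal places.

-0.0193 kn

0.012059 mph = 0.0104790 kn and 0.050200 ft/s = 0.0297427 kn.
0.0104790 − 0.0297427 ≈ -0.0193 kn.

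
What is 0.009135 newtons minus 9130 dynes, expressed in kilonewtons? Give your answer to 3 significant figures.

0.009135 N = 9.13500 × 10^-6 kN and 9130 dyn = 9.13000 × 10^-5 kN.
9.13500 × 10^-6 − 9.13000 × 10^-5 ≈ -8.22 × 10^-5 kN.

-8.22 × 10^-5 kN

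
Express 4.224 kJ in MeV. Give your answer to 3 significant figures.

2.64 × 10^16 megaelectronvolts

1 kilojoule = 6.24151 × 10^15 megaelectronvolts.
So 4.224 × 6.24151 × 10^15 ≈ 2.64 × 10^16 MeV.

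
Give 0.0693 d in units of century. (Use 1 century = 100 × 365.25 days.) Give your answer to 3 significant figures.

1.90 × 10^-6 centuries

1 d = 2.73785 × 10^-5 century.
So 0.0693 × 2.73785 × 10^-5 ≈ 1.90 × 10^-6 century.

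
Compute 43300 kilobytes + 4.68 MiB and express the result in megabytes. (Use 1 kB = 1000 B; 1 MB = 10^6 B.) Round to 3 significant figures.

48.2 megabytes

43300 kB = 43.3000 MB and 4.68 MiB = 4.90734 MB.
43.3000 + 4.90734 ≈ 48.2 MB.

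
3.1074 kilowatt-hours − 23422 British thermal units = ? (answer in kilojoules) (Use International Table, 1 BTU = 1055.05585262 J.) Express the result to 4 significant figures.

-13520 kilojoules

3.1074 kWh = 11186.6 kJ and 23422 BTU = 24711.5 kJ.
11186.6 − 24711.5 ≈ -13520 kJ.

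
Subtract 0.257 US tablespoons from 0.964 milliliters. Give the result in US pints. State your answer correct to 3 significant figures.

-0.00599 US pints

0.964 mL = 0.00203729 US pt and 0.257 US tbsp = 0.00803125 US pt.
0.00203729 − 0.00803125 ≈ -0.00599 US pt.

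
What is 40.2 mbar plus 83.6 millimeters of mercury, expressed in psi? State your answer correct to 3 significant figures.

2.20 psi

40.2 mbar = 0.583052 psi and 83.6 mmHg = 1.61655 psi.
0.583052 + 1.61655 ≈ 2.20 psi.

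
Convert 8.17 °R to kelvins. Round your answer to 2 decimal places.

4.54 K

°R = K × 9/5.
Applying the formula gives 4.54 K.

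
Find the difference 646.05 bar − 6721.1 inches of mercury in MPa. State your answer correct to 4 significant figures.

41.84 MPa

646.05 bar = 64.6050 MPa and 6721.1 inHg = 22.7603 MPa.
64.6050 − 22.7603 ≈ 41.84 MPa.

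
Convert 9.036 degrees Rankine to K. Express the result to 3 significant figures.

°R = K × 9/5.
Applying the formula gives 5.02 K.

5.02 K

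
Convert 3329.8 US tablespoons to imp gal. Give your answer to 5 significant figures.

10.831 imp gal

1 US tbsp = 0.00325263 imp gal.
Then 3329.8 × 0.00325263 ≈ 10.831 imp gal.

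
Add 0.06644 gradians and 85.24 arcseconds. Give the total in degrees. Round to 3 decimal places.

0.06644 grad = 0.0597960 ° and 85.24 arcsec = 0.0236778 °.
0.0597960 + 0.0236778 ≈ 0.083 °.

0.083 degrees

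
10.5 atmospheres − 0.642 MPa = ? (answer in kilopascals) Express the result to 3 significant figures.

10.5 atm = 1063.91 kPa and 0.642 MPa = 642.000 kPa.
1063.91 − 642.000 ≈ 422 kPa.

422 kilopascals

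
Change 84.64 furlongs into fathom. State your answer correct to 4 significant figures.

9310 fathom

1 furlong = 110.000 fathoms.
Thus 84.64 × 110.000 ≈ 9310 fathom.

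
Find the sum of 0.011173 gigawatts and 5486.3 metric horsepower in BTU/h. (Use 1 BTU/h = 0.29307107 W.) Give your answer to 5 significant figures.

0.011173 GW = 3.812386e+7 BTU/h and 5486.3 PS = 1.376856e+7 BTU/h.
3.812386e+7 + 1.376856e+7 ≈ 5.1892e+7 BTU/h.

5.1892e+7 BTU per hour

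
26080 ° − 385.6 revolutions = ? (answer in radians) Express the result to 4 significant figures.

-1968 radians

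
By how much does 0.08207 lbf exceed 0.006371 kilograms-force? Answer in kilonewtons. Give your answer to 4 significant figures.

0.0003026 kN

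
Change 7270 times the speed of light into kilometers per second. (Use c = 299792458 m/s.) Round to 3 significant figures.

1 c = 299792 kilometers per second.
So 7270 × 299792 ≈ 2.18e+9 km/s.

2.18e+9 km/s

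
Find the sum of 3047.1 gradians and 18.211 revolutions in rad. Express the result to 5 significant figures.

3047.1 grad = 47.8637 rad and 18.211 rev = 114.423 rad.
47.8637 + 114.423 ≈ 162.29 rad.

162.29 rad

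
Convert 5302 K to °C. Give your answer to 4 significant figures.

K = °C + 273.15.
Applying the formula gives 5029 °C.

5029 °C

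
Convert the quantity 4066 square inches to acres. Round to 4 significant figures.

0.0006482 acre

1 in² = 1.59423 × 10^-7 acre.
So 4066 × 1.59423 × 10^-7 ≈ 0.0006482 acre.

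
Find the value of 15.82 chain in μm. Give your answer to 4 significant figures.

1 chain = 2.01168 × 10^7 micrometers.
So 15.82 × 2.01168 × 10^7 ≈ 3.182 × 10^8 μm.

3.182 × 10^8 μm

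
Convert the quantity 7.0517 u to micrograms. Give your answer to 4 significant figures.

1 u = 1.66054e-18 μg.
So 7.0517 × 1.66054e-18 ≈ 1.171e-17 μg.

1.171e-17 micrograms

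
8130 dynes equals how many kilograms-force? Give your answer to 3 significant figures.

0.00829 kgf

1 dyne = 1.01972e-6 kgf.
8130 × 1.01972e-6 ≈ 0.00829 kgf.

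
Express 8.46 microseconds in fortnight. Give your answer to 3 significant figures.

1 microsecond = 8.26720 × 10^-13 fortnight.
8.46 × 8.26720 × 10^-13 ≈ 6.99 × 10^-12 fortnight.

6.99 × 10^-12 fortnights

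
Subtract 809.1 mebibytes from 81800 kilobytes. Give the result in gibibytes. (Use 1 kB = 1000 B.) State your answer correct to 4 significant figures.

81800 kB = 0.0761822 GiB and 809.1 MiB = 0.790137 GiB.
0.0761822 − 0.790137 ≈ -0.7140 GiB.

-0.7140 gibibytes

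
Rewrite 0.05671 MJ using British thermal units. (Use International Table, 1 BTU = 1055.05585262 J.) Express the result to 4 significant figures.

1 MJ = 947.817 British thermal units.
Then 0.05671 × 947.817 ≈ 53.75 BTU.

53.75 British thermal units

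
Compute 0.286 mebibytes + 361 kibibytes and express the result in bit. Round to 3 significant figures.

5.36 × 10^6 bit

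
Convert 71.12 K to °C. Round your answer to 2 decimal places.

K = °C + 273.15.
Applying the formula gives -202.03 °C.

-202.03 degrees Celsius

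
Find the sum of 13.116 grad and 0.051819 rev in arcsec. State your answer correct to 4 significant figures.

13.116 grad = 42495.8 arcsec and 0.051819 rev = 67157.4 arcsec.
42495.8 + 67157.4 ≈ 109700 arcsec.

109700 arcsec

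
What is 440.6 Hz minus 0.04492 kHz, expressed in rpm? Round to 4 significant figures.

440.6 Hz = 26436.0 rpm and 0.04492 kHz = 2695.20 rpm.
26436.0 − 2695.20 ≈ 23740 rpm.

23740 rpm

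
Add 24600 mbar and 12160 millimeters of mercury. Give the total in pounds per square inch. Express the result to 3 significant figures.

24600 mbar = 356.793 psi and 12160 mmHg = 235.135 psi.
356.793 + 235.135 ≈ 592 psi.

592 psi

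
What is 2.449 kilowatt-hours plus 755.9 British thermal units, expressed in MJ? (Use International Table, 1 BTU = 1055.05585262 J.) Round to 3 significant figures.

2.449 kWh = 8.81640 MJ and 755.9 BTU = 0.797517 MJ.
8.81640 + 0.797517 ≈ 9.61 MJ.

9.61 megajoules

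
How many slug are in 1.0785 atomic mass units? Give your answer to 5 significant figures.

1 atomic mass unit = 1.137831e-28 slugs.
So 1.0785 × 1.137831e-28 ≈ 1.2272e-28 slug.

1.2272e-28 slug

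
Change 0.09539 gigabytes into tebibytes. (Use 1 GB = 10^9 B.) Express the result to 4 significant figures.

1 gigabyte = 0.000909495 TiB.
0.09539 × 0.000909495 ≈ 8.676 × 10^-5 TiB.

8.676 × 10^-5 tebibytes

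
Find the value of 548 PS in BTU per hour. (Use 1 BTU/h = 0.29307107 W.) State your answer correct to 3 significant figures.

1 PS = 2509.63 BTU/h.
Then 548 × 2509.63 ≈ 1.38 × 10^6 BTU/h.

1.38 × 10^6 BTU per hour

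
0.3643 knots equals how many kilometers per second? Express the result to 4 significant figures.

0.0001874 km/s

1 kn = 0.000514444 km/s.
Thus 0.3643 × 0.000514444 ≈ 0.0001874 km/s.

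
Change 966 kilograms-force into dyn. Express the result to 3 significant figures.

9.47 × 10^8 dyn

1 kilogram-force = 980665 dyn.
Then 966 × 980665 ≈ 9.47 × 10^8 dyn.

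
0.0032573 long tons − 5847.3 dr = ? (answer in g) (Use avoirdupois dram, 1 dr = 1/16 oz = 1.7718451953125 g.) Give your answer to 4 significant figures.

-7051 g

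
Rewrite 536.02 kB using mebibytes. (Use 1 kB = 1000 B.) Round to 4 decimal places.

1 kilobyte = 0.000953674 mebibytes.
536.02 × 0.000953674 ≈ 0.5112 MiB.

0.5112 mebibytes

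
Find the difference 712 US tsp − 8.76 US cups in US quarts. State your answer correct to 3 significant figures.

712 US tsp = 3.70833 US qt and 8.76 US cup = 2.19000 US qt.
3.70833 − 2.19000 ≈ 1.52 US qt.

1.52 US qt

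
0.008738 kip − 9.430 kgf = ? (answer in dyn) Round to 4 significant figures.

0.008738 kip = 3.88686e+6 dyn and 9.430 kgf = 9.24767e+6 dyn.
3.88686e+6 − 9.24767e+6 ≈ -5.361e+6 dyn.

-5.361e+6 dyn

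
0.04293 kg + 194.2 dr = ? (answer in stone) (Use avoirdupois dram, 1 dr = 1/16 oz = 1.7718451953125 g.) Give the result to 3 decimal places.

0.061 stone

0.04293 kg = 0.00676032 st and 194.2 dr = 0.0541853 st.
0.00676032 + 0.0541853 ≈ 0.061 st.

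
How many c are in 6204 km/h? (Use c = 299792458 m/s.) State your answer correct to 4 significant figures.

5.748 × 10^-6 c

1 km/h = 9.26567 × 10^-10 times the speed of light.
So 6204 × 9.26567 × 10^-10 ≈ 5.748 × 10^-6 c.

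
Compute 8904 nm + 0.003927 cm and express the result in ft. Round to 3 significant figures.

8904 nm = 2.92126 × 10^-5 ft and 0.003927 cm = 0.000128839 ft.
2.92126 × 10^-5 + 0.000128839 ≈ 0.000158 ft.

0.000158 ft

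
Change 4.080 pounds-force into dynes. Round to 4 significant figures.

1.815 × 10^6 dyn

1 pound-force = 444822 dyn.
Then 4.080 × 444822 ≈ 1.815 × 10^6 dyn.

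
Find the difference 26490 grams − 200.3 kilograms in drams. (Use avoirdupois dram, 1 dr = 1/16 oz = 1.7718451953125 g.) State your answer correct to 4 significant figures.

-98100 dr

26490 g = 14950.5 dr and 200.3 kg = 113046 dr.
14950.5 − 113046 ≈ -98100 dr.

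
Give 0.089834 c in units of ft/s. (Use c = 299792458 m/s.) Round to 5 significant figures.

1 c = 9.83571 × 10^8 ft/s.
So 0.089834 × 9.83571 × 10^8 ≈ 8.8358 × 10^7 ft/s.

8.8358 × 10^7 feet per second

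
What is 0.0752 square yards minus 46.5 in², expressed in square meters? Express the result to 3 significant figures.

0.0329 m²

0.0752 yd² = 0.0628768 m² and 46.5 in² = 0.0299999 m².
0.0628768 − 0.0299999 ≈ 0.0329 m².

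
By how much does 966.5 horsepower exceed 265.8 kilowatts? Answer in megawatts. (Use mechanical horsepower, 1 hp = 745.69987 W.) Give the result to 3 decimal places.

966.5 hp = 0.720719 MW and 265.8 kW = 0.265800 MW.
0.720719 − 0.265800 ≈ 0.455 MW.

0.455 MW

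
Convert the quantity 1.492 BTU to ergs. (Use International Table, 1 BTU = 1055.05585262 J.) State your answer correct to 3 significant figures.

1 British thermal unit = 1.05506 × 10^10 erg.
So 1.492 × 1.05506 × 10^10 ≈ 1.57 × 10^10 erg.

1.57 × 10^10 erg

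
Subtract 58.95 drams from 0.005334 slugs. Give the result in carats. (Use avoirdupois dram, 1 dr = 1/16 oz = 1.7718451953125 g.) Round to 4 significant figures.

-133.0 ct

0.005334 slug = 389.219 ct and 58.95 dr = 522.251 ct.
389.219 − 522.251 ≈ -133.0 ct.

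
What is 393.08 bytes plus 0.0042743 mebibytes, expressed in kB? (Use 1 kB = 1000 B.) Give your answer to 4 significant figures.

393.08 B = 0.393080 kB and 0.0042743 MiB = 4.48193 kB.
0.393080 + 4.48193 ≈ 4.875 kB.

4.875 kB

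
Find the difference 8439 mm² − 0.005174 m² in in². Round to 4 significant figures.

5.061 in²

8439 mm² = 13.0805 in² and 0.005174 m² = 8.01972 in².
13.0805 − 8.01972 ≈ 5.061 in².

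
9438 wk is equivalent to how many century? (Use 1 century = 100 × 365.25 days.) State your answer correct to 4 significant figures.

1.809 century

1 wk = 0.000191650 centuries.
So 9438 × 0.000191650 ≈ 1.809 century.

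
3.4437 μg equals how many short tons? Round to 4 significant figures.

3.796 × 10^-12 short ton

1 microgram = 1.10231 × 10^-12 short ton.
Then 3.4437 × 1.10231 × 10^-12 ≈ 3.796 × 10^-12 short ton.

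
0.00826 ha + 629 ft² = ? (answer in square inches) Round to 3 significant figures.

0.00826 ha = 128030 in² and 629 ft² = 90576.0 in².
128030 + 90576.0 ≈ 219000 in².

219000 square inches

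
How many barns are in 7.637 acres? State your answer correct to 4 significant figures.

3.091 × 10^32 barn

1 acre = 4.04686 × 10^31 barns.
Thus 7.637 × 4.04686 × 10^31 ≈ 3.091 × 10^32 barn.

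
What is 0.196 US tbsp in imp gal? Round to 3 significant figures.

0.000638 imp gal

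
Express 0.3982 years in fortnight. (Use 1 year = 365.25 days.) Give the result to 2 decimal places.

1 year = 26.0893 fortnight.
So 0.3982 × 26.0893 ≈ 10.39 fortnight.

10.39 fortnight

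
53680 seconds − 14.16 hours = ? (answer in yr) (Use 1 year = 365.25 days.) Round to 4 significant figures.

8.568 × 10^-5 years

53680 s = 0.0017010166 yr and 14.16 h = 0.0016153320 yr.
0.0017010166 − 0.0016153320 ≈ 8.568 × 10^-5 yr.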